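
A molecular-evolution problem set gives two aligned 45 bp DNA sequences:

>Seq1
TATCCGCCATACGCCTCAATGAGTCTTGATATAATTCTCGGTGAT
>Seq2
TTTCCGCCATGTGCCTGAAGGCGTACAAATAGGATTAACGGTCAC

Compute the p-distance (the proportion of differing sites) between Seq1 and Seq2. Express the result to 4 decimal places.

The sequences differ at positions 2 (A/T), 11 (A/G), 12 (C/T), 17 (C/G), 20 (T/G), 22 (A/C), 25 (C/A), 26 (T/C), 27 (T/A), 28 (G/A), 32 (T/G), 33 (A/G), 37 (C/A), 38 (T/A), 43 (G/C), 45 (T/C).
There are 16 differences over 45 sites, so p = 16/45 = 0.3556.

0.3556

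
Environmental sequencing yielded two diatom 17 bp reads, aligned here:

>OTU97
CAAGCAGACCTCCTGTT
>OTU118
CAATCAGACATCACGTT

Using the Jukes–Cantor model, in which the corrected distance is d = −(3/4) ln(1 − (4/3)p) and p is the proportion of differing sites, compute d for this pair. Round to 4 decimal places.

0.2824

Differing sites — 4:G/T; 10:C/A; 13:C/A; 14:T/C.
p = 4/17 = 0.235294.
d = −0.75 · ln(1 − (4/3)·0.235294) = −0.75 · ln(0.686275) = −0.75 · (-0.376477) = 0.2824.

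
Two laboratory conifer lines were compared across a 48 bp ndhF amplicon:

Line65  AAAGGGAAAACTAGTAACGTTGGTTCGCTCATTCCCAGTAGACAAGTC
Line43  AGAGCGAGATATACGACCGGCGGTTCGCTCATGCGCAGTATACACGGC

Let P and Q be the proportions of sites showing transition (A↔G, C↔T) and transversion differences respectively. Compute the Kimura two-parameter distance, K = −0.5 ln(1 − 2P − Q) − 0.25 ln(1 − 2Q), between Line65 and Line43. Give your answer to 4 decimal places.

Mismatches occur at site 2 (A→G, transition), site 5 (G→C, transversion), site 8 (A→G, transition), site 10 (A→T, transversion), site 11 (C→A, transversion), site 14 (G→C, transversion), site 15 (T→G, transversion), site 17 (A→C, transversion), site 20 (T→G, transversion), site 21 (T→C, transition), site 33 (T→G, transversion), site 35 (C→G, transversion), site 41 (G→T, transversion), site 45 (A→C, transversion), site 47 (T→G, transversion).
Of the 15 differences, 3 transitions and 12 transversions over 48 sites: P = 3/48 = 0.062500, Q = 12/48 = 0.250000.
d = −0.5·ln(0.625000) − 0.25·ln(0.500000) = −0.5·(-0.470004) − 0.25·(-0.693147) = 0.4083.

0.4083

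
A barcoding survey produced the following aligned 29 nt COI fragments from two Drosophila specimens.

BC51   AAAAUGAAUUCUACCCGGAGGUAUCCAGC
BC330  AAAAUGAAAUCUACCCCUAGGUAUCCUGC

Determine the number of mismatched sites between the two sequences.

Differing sites — 9:U/A; 17:G/C; 18:G/U; 27:A/U.
That gives 4 mismatches out of 29 aligned sites, so the Hamming distance is 4.

4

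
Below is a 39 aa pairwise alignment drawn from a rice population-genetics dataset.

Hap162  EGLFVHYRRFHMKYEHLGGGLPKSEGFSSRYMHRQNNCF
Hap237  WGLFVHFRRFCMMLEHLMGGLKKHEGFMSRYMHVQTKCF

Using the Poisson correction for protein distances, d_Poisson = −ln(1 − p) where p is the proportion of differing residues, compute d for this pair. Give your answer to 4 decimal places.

0.3677

Differing sites — 1:E/W; 7:Y/F; 11:H/C; 13:K/M; 14:Y/L; 18:G/M; 22:P/K; 24:S/H; 28:S/M; 34:R/V; 36:N/T; 37:N/K.
p = 12/39 = 0.307692.
d = −ln(1 − 0.307692) = −ln(0.692308) = 0.3677.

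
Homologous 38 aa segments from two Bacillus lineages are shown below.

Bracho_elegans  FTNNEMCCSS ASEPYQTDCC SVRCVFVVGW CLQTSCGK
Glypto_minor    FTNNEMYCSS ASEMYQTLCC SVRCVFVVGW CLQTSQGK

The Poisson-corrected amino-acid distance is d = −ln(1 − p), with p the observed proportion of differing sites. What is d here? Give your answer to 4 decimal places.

Mismatches occur at site 7 (C/Y), site 14 (P/M), site 18 (D/L), site 36 (C/Q).
p = 4/38 = 0.105263.
d = −ln(1 − 0.105263) = −ln(0.894737) = 0.1112.

0.1112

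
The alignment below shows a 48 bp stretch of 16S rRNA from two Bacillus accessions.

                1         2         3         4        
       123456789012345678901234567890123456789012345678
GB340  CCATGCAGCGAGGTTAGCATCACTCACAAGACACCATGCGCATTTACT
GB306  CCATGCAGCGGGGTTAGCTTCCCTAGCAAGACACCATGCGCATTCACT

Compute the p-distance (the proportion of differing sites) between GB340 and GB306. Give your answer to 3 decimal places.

0.125

The sequences differ at positions 11 (A/G), 19 (A/T), 22 (A/C), 25 (C/A), 26 (A/G), 45 (T/C).
There are 6 differences over 48 sites, so p = 6/48 = 0.125.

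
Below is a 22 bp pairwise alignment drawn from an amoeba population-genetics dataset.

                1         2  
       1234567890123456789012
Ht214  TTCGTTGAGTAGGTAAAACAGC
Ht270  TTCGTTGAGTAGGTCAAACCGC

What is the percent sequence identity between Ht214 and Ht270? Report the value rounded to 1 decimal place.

90.9%

Differing sites — 15:A/C; 20:A/C.
20 of the 22 sites match, so the percent identity is 20/22 × 100 = 90.9%.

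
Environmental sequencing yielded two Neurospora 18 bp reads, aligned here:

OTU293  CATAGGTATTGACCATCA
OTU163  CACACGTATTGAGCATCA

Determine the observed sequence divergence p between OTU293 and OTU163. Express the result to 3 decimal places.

The sequences differ at positions 3 (T/C), 5 (G/C), 13 (C/G).
There are 3 differences over 18 sites, so p = 3/18 = 0.167.

0.167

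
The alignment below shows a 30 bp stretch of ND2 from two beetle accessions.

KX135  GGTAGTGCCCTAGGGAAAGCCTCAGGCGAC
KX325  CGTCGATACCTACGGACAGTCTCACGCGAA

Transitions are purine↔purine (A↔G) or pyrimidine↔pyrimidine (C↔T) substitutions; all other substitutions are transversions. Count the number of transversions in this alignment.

9

Mismatches occur at site 1 (G↔C, transversion), site 4 (A↔C, transversion), site 6 (T↔A, transversion), site 7 (G↔T, transversion), site 8 (C↔A, transversion), site 13 (G↔C, transversion), site 17 (A↔C, transversion), site 20 (C↔T, transition), site 25 (G↔C, transversion), site 30 (C↔A, transversion).
Of the 10 differences, 1 transition and 9 transversions, so the answer is 9.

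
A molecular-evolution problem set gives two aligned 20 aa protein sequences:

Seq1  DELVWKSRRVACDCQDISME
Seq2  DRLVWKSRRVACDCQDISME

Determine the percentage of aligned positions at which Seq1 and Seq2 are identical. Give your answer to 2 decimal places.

95.00%

The sequences differ at position 2 (E/R).
19 of the 20 sites match, so the percent identity is 19/20 × 100 = 95.00%.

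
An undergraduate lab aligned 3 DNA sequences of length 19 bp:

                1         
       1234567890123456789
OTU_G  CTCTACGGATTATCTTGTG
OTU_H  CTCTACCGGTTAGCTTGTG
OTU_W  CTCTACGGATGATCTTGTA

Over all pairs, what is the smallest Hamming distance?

Pairwise Hamming distances:
  OTU_G vs OTU_H: 3
  OTU_G vs OTU_W: 2
  OTU_H vs OTU_W: 5
The smallest is 2, between OTU_G and OTU_W.

2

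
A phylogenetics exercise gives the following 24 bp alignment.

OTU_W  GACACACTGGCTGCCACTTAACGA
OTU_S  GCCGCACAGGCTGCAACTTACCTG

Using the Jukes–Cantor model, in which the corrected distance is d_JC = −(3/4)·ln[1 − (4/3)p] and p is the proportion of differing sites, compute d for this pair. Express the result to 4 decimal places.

Mismatches occur at site 2 (A→C), site 4 (A→G), site 8 (T→A), site 15 (C→A), site 21 (A→C), site 23 (G→T), site 24 (A→G).
p = 7/24 = 0.291667.
d = −0.75 · ln(1 − (4/3)·0.291667) = −0.75 · ln(0.611111) = −0.75 · (-0.492477) = 0.3694.

0.3694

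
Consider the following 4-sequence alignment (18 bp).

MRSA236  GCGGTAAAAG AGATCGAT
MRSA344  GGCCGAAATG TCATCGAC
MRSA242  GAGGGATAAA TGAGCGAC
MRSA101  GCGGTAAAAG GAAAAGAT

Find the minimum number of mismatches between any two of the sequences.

4

Pairwise Hamming distances:
  MRSA236 vs MRSA344: 8
  MRSA236 vs MRSA242: 7
  MRSA236 vs MRSA101: 4
  MRSA344 vs MRSA242: 8
  MRSA344 vs MRSA101: 10
  MRSA242 vs MRSA101: 9
The smallest is 4, between MRSA236 and MRSA101.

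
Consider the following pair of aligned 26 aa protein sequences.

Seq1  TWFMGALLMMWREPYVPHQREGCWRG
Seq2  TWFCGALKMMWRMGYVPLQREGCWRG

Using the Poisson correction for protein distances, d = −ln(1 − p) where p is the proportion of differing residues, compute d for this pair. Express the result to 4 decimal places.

0.2136

The sequences differ at positions 4 (M/C), 8 (L/K), 13 (E/M), 14 (P/G), 18 (H/L).
p = 5/26 = 0.192308.
d = −ln(1 − 0.192308) = −ln(0.807692) = 0.2136.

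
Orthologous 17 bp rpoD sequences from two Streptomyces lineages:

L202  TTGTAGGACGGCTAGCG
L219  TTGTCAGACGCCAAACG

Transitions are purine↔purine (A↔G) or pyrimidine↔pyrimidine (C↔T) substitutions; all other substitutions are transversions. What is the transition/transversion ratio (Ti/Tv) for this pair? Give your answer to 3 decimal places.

0.667

Differing sites — 5:A/C (Tv); 6:G/A (Ti); 11:G/C (Tv); 13:T/A (Tv); 15:G/A (Ti).
Of the 5 differences, 2 transitions and 3 transversions, so Ti/Tv = 2/3 = 0.667.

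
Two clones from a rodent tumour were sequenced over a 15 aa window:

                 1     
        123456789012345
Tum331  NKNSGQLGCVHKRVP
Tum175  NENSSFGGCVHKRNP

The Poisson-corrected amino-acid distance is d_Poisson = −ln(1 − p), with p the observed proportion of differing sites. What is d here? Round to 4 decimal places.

Differing sites — 2:K/E; 5:G/S; 6:Q/F; 7:L/G; 14:V/N.
p = 5/15 = 0.333333.
d = −ln(1 − 0.333333) = −ln(0.666667) = 0.4055.

0.4055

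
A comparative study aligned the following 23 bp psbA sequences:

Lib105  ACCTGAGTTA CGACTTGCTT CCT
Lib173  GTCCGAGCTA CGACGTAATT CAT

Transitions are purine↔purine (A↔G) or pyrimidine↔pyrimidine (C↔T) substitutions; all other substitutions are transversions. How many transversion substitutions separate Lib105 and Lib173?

Mismatches occur at site 1 (A→G, transition), site 2 (C→T, transition), site 4 (T→C, transition), site 8 (T→C, transition), site 15 (T→G, transversion), site 17 (G→A, transition), site 18 (C→A, transversion), site 22 (C→A, transversion).
Of the 8 differences, 5 transitions and 3 transversions, so the answer is 3.

3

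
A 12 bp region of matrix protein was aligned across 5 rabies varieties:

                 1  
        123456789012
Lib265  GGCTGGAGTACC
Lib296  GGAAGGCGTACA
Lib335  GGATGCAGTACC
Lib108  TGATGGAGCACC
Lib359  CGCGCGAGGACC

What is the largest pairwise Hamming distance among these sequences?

Pairwise Hamming distances:
  Lib265 vs Lib296: 4
  Lib265 vs Lib335: 2
  Lib265 vs Lib108: 3
  Lib265 vs Lib359: 4
  Lib296 vs Lib335: 4
  Lib296 vs Lib108: 5
  Lib296 vs Lib359: 7
  Lib335 vs Lib108: 3
  Lib335 vs Lib359: 6
  Lib108 vs Lib359: 5
The largest is 7, between Lib296 and Lib359.

7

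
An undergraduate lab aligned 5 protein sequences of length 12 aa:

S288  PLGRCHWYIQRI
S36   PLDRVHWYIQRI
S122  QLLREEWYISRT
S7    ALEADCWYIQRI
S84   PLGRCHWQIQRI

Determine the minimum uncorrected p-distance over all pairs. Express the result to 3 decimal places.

Pairwise Hamming distances:
  S288 vs S36: 2
  S288 vs S122: 6
  S288 vs S7: 5
  S288 vs S84: 1
  S36 vs S122: 6
  S36 vs S7: 5
  S36 vs S84: 3
  S122 vs S7: 7
  S122 vs S84: 7
  S7 vs S84: 6
The smallest is 1 mismatch, between S288 and S84; p = 1/12 = 0.083.

0.083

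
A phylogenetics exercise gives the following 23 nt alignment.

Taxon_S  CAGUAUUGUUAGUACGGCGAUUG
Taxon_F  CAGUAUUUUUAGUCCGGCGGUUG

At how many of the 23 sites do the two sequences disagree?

3

Mismatches occur at site 8 (G/U), site 14 (A/C), site 20 (A/G).
That gives 3 mismatches out of 23 aligned sites, so the Hamming distance is 3.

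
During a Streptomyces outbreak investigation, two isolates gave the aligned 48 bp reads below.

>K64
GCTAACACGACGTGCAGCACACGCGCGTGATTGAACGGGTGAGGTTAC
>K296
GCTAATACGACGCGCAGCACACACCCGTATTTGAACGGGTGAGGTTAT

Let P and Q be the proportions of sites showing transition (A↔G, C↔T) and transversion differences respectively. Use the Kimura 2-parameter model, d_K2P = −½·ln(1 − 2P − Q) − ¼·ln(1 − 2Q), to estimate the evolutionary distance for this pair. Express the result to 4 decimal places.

0.1656

The sequences differ at positions 6 (C/T, transition), 13 (T/C, transition), 23 (G/A, transition), 25 (G/C, transversion), 29 (G/A, transition), 30 (A/T, transversion), 48 (C/T, transition).
Of the 7 differences, 5 transitions and 2 transversions over 48 sites: P = 5/48 = 0.104167, Q = 2/48 = 0.041667.
d = −0.5·ln(0.749999) − 0.25·ln(0.916666) = −0.5·(-0.287683) − 0.25·(-0.087012) = 0.1656.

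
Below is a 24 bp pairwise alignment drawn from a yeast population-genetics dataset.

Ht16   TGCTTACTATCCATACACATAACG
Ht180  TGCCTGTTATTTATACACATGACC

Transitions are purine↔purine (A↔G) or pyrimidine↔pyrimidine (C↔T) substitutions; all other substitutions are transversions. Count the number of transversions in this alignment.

1

The sequences differ at positions 4 (T/C, transition), 6 (A/G, transition), 7 (C/T, transition), 11 (C/T, transition), 12 (C/T, transition), 21 (A/G, transition), 24 (G/C, transversion).
Of the 7 differences, 6 transitions and 1 transversion, so the answer is 1.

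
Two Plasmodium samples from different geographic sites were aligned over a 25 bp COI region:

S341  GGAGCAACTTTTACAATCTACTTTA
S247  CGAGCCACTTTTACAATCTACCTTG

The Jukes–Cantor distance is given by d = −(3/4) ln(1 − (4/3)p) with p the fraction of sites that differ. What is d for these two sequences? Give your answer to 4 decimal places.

0.1800

The sequences differ at positions 1 (G/C), 6 (A/C), 22 (T/C), 25 (A/G).
p = 4/25 = 0.160000.
d = −0.75 · ln(1 − (4/3)·0.160000) = −0.75 · ln(0.786667) = −0.75 · (-0.239950) = 0.1800.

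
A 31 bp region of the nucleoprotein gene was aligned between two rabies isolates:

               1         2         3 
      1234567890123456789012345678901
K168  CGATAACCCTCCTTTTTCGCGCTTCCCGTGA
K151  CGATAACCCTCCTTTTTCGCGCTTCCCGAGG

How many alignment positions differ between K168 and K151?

2

The sequences differ at positions 29 (T/A), 31 (A/G).
That gives 2 mismatches out of 31 aligned sites, so the Hamming distance is 2.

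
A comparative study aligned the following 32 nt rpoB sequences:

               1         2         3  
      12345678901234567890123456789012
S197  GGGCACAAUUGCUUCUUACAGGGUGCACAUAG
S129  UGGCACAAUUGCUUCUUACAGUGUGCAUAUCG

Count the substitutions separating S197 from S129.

4

Mismatches occur at site 1 (G/U), site 22 (G/U), site 28 (C/U), site 31 (A/C).
That gives 4 mismatches out of 32 aligned sites, so the Hamming distance is 4.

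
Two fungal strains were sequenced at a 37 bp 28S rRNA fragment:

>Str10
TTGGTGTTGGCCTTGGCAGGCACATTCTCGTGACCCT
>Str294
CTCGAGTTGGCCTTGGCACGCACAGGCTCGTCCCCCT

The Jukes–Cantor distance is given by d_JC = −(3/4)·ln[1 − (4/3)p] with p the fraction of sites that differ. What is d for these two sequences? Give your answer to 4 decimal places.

0.2551

The sequences differ at positions 1 (T/C), 3 (G/C), 5 (T/A), 19 (G/C), 25 (T/G), 26 (T/G), 32 (G/C), 33 (A/C).
p = 8/37 = 0.216216.
d = −0.75 · ln(1 − (4/3)·0.216216) = −0.75 · ln(0.711712) = −0.75 · (-0.340082) = 0.2551.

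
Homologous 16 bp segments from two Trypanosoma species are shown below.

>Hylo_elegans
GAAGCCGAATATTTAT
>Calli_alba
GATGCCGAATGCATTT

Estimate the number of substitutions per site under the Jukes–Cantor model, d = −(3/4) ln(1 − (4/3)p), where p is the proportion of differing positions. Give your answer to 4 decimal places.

0.4042

Differing sites — 3:A/T; 11:A/G; 12:T/C; 13:T/A; 15:A/T.
p = 5/16 = 0.312500.
d = −0.75 · ln(1 − (4/3)·0.312500) = −0.75 · ln(0.583333) = −0.75 · (-0.538997) = 0.4042.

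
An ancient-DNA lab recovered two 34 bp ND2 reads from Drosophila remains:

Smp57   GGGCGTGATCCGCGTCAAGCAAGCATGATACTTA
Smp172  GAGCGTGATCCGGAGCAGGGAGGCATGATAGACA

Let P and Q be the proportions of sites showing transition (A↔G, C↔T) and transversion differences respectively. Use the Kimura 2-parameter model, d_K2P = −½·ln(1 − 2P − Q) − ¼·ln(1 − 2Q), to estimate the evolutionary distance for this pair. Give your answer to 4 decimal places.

0.3780

Differing sites — 2:G/A (Ti); 13:C/G (Tv); 14:G/A (Ti); 15:T/G (Tv); 18:A/G (Ti); 20:C/G (Tv); 22:A/G (Ti); 31:C/G (Tv); 32:T/A (Tv); 33:T/C (Ti).
Of the 10 differences, 5 transitions and 5 transversions over 34 sites: P = 5/34 = 0.147059, Q = 5/34 = 0.147059.
d = −0.5·ln(0.558823) − 0.25·ln(0.705882) = −0.5·(-0.581922) − 0.25·(-0.348307) = 0.3780.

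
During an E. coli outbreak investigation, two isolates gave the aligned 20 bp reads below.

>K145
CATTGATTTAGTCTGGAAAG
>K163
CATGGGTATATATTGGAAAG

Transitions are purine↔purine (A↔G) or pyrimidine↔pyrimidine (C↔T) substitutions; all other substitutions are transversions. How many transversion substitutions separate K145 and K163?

4

Differing sites — 4:T/G (Tv); 6:A/G (Ti); 8:T/A (Tv); 11:G/T (Tv); 12:T/A (Tv); 13:C/T (Ti).
Of the 6 differences, 2 transitions and 4 transversions, so the answer is 4.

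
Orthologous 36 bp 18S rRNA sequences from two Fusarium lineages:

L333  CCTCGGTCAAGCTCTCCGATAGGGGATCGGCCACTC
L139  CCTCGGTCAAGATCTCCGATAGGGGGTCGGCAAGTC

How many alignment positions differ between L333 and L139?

4

The sequences differ at positions 12 (C/A), 26 (A/G), 32 (C/A), 34 (C/G).
That gives 4 mismatches out of 36 aligned sites, so the Hamming distance is 4.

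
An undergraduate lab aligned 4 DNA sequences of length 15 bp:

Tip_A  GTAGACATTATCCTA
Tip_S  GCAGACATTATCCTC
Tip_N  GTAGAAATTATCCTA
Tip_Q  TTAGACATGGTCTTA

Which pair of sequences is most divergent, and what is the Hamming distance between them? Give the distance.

Pairwise Hamming distances:
  Tip_A vs Tip_S: 2
  Tip_A vs Tip_N: 1
  Tip_A vs Tip_Q: 4
  Tip_S vs Tip_N: 3
  Tip_S vs Tip_Q: 6
  Tip_N vs Tip_Q: 5
The largest is 6, between Tip_S and Tip_Q.

6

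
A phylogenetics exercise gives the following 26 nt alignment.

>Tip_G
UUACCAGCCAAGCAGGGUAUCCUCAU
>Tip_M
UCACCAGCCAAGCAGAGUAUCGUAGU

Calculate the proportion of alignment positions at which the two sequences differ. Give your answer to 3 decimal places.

0.192

The sequences differ at positions 2 (U/C), 16 (G/A), 22 (C/G), 24 (C/A), 25 (A/G).
There are 5 differences over 26 sites, so p = 5/26 = 0.192.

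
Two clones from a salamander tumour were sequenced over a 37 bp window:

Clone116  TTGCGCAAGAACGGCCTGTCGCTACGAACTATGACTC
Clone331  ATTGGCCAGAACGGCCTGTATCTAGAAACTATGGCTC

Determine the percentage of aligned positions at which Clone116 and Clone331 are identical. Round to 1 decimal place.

The sequences differ at positions 1 (T/A), 3 (G/T), 4 (C/G), 7 (A/C), 20 (C/A), 21 (G/T), 25 (C/G), 26 (G/A), 34 (A/G).
28 of the 37 sites match, so the percent identity is 28/37 × 100 = 75.7%.

75.7%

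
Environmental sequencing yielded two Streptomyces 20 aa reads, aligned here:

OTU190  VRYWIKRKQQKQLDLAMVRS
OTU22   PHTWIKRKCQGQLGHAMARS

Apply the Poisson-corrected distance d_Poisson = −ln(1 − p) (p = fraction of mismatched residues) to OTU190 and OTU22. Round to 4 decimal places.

Mismatches occur at site 1 (V/P), site 2 (R/H), site 3 (Y/T), site 9 (Q/C), site 11 (K/G), site 14 (D/G), site 15 (L/H), site 18 (V/A).
p = 8/20 = 0.400000.
d = −ln(1 − 0.400000) = −ln(0.600000) = 0.5108.

0.5108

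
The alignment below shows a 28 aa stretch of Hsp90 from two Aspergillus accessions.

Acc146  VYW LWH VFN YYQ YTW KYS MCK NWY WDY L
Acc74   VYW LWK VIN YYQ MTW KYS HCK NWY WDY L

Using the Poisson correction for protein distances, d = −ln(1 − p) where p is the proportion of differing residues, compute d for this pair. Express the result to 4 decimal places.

0.1542

Differing sites — 6:H/K; 8:F/I; 13:Y/M; 19:M/H.
p = 4/28 = 0.142857.
d = −ln(1 − 0.142857) = −ln(0.857143) = 0.1542.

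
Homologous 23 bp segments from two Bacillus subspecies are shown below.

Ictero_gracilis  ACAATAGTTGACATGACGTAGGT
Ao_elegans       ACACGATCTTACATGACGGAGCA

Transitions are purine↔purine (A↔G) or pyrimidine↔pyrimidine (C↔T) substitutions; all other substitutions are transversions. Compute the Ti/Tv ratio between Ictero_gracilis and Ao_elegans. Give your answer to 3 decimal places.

0.143

The sequences differ at positions 4 (A/C, transversion), 5 (T/G, transversion), 7 (G/T, transversion), 8 (T/C, transition), 10 (G/T, transversion), 19 (T/G, transversion), 22 (G/C, transversion), 23 (T/A, transversion).
Of the 8 differences, 1 transition and 7 transversions, so Ti/Tv = 1/7 = 0.143.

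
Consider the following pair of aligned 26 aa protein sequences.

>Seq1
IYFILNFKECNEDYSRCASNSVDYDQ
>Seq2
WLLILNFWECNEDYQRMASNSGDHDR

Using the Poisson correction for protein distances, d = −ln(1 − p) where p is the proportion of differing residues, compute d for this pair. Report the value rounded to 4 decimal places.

0.4249

The sequences differ at positions 1 (I/W), 2 (Y/L), 3 (F/L), 8 (K/W), 15 (S/Q), 17 (C/M), 22 (V/G), 24 (Y/H), 26 (Q/R).
p = 9/26 = 0.346154.
d = −ln(1 − 0.346154) = −ln(0.653846) = 0.4249.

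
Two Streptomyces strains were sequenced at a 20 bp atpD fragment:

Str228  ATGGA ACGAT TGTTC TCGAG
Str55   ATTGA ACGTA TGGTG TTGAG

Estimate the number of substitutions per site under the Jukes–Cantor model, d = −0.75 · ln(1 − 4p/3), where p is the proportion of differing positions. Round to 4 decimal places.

Differing sites — 3:G/T; 9:A/T; 10:T/A; 13:T/G; 15:C/G; 17:C/T.
p = 6/20 = 0.300000.
d = −0.75 · ln(1 − (4/3)·0.300000) = −0.75 · ln(0.600000) = −0.75 · (-0.510826) = 0.3831.

0.3831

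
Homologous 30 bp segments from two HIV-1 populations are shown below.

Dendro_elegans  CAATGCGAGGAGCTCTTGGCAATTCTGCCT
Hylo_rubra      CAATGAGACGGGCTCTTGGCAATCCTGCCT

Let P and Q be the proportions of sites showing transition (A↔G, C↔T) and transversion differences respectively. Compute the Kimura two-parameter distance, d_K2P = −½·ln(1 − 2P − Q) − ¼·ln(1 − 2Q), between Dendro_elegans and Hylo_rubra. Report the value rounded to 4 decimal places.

Mismatches occur at site 6 (C/A, transversion), site 9 (G/C, transversion), site 11 (A/G, transition), site 24 (T/C, transition).
Of the 4 differences, 2 transitions and 2 transversions over 30 sites: P = 2/30 = 0.066667, Q = 2/30 = 0.066667.
d = −0.5·ln(0.799999) − 0.25·ln(0.866666) = −0.5·(-0.223145) − 0.25·(-0.143102) = 0.1473.

0.1473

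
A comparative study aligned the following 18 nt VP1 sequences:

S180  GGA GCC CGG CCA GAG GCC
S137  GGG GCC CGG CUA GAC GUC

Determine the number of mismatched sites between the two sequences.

4

Differing sites — 3:A/G; 11:C/U; 15:G/C; 17:C/U.
That gives 4 mismatches out of 18 aligned sites, so the Hamming distance is 4.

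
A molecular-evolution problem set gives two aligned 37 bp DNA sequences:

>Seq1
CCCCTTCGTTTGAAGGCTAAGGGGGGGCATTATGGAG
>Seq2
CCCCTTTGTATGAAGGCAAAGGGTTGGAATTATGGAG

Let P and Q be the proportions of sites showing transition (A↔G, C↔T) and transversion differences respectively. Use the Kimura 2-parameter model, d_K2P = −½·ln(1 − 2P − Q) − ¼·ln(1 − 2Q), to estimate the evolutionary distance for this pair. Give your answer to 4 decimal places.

0.1836

Differing sites — 7:C/T (Ti); 10:T/A (Tv); 18:T/A (Tv); 24:G/T (Tv); 25:G/T (Tv); 28:C/A (Tv).
Of the 6 differences, 1 transition and 5 transversions over 37 sites: P = 1/37 = 0.027027, Q = 5/37 = 0.135135.
d = −0.5·ln(0.810811) − 0.25·ln(0.729730) = −0.5·(-0.209720) − 0.25·(-0.315081) = 0.1836.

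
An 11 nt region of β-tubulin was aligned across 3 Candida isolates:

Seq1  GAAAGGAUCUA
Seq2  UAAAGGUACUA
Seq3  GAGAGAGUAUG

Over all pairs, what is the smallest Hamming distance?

Pairwise Hamming distances:
  Seq1 vs Seq2: 3
  Seq1 vs Seq3: 5
  Seq2 vs Seq3: 7
The smallest is 3, between Seq1 and Seq2.

3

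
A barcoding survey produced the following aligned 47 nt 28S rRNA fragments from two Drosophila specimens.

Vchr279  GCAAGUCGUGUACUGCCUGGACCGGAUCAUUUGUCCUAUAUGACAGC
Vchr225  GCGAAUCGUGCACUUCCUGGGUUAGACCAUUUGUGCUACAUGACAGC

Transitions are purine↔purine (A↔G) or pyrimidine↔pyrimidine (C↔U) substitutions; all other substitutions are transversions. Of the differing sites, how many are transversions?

Mismatches occur at site 3 (A↔G, transition), site 5 (G↔A, transition), site 11 (U↔C, transition), site 15 (G↔U, transversion), site 21 (A↔G, transition), site 22 (C↔U, transition), site 23 (C↔U, transition), site 24 (G↔A, transition), site 27 (U↔C, transition), site 35 (C↔G, transversion), site 39 (U↔C, transition).
Of the 11 differences, 9 transitions and 2 transversions, so the answer is 2.

2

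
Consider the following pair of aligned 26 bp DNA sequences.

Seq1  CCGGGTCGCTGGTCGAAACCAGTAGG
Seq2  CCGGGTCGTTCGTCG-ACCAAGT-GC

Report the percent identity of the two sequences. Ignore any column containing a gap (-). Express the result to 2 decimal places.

79.17%

Excluding the 2 gap columns leaves 24 comparable sites.
The sequences differ at positions 9 (C/T), 11 (G/C), 18 (A/C), 20 (C/A), 26 (G/C).
19 of the 24 comparable sites match, so the percent identity is 19/24 × 100 = 79.17%.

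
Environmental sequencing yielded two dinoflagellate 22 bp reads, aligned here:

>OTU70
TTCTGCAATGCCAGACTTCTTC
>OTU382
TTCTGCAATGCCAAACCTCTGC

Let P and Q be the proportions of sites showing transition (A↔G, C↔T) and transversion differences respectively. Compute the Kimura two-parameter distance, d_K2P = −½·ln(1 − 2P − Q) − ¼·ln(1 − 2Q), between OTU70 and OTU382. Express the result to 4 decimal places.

Differing sites — 14:G/A (Ti); 17:T/C (Ti); 21:T/G (Tv).
Of the 3 differences, 2 transitions and 1 transversion over 22 sites: P = 2/22 = 0.090909, Q = 1/22 = 0.045455.
d = −0.5·ln(0.772727) − 0.25·ln(0.909090) = −0.5·(-0.257829) − 0.25·(-0.095311) = 0.1527.

0.1527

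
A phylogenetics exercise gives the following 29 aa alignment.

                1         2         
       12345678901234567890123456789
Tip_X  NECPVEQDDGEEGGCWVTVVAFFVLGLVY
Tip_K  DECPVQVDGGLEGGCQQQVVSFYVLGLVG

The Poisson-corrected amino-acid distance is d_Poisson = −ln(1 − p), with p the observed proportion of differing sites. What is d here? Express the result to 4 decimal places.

0.4769

The sequences differ at positions 1 (N/D), 6 (E/Q), 7 (Q/V), 9 (D/G), 11 (E/L), 16 (W/Q), 17 (V/Q), 18 (T/Q), 21 (A/S), 23 (F/Y), 29 (Y/G).
p = 11/29 = 0.379310.
d = −ln(1 − 0.379310) = −ln(0.620690) = 0.4769.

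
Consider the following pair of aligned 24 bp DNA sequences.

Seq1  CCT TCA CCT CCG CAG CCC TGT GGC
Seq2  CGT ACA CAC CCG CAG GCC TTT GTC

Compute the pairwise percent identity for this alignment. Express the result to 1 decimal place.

Mismatches occur at site 2 (C↔G), site 4 (T↔A), site 8 (C↔A), site 9 (T↔C), site 16 (C↔G), site 20 (G↔T), site 23 (G↔T).
17 of the 24 sites match, so the percent identity is 17/24 × 100 = 70.8%.

70.8%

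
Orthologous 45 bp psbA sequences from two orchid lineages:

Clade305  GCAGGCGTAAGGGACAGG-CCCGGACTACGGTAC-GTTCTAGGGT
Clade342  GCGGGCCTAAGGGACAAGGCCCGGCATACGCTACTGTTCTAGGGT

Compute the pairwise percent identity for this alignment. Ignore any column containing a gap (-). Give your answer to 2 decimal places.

Excluding the 2 gap columns leaves 43 comparable sites.
The sequences differ at positions 3 (A/G), 7 (G/C), 17 (G/A), 25 (A/C), 26 (C/A), 31 (G/C).
37 of the 43 comparable sites match, so the percent identity is 37/43 × 100 = 86.05%.

86.05%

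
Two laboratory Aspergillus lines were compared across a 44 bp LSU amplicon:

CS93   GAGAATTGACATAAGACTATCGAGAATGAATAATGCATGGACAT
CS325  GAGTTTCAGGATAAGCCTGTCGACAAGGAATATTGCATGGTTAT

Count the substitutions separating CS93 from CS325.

13

The sequences differ at positions 4 (A/T), 5 (A/T), 7 (T/C), 8 (G/A), 9 (A/G), 10 (C/G), 16 (A/C), 19 (A/G), 24 (G/C), 27 (T/G), 33 (A/T), 41 (A/T), 42 (C/T).
That gives 13 mismatches out of 44 aligned sites, so the Hamming distance is 13.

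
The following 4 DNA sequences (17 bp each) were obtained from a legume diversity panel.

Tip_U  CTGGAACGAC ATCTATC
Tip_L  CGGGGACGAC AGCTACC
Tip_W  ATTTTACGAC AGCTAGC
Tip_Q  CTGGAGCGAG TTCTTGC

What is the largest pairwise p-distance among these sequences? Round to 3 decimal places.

0.529

Pairwise Hamming distances:
  Tip_U vs Tip_L: 4
  Tip_U vs Tip_W: 6
  Tip_U vs Tip_Q: 5
  Tip_L vs Tip_W: 6
  Tip_L vs Tip_Q: 8
  Tip_W vs Tip_Q: 9
The largest is 9 mismatches, between Tip_W and Tip_Q; p = 9/17 = 0.529.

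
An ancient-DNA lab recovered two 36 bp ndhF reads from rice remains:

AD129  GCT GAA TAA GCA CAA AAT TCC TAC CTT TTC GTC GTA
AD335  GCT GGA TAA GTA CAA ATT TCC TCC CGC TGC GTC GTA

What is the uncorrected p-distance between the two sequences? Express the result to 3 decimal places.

Mismatches occur at site 5 (A→G), site 11 (C→T), site 17 (A→T), site 23 (A→C), site 26 (T→G), site 27 (T→C), site 29 (T→G).
There are 7 differences over 36 sites, so p = 7/36 = 0.194.

0.194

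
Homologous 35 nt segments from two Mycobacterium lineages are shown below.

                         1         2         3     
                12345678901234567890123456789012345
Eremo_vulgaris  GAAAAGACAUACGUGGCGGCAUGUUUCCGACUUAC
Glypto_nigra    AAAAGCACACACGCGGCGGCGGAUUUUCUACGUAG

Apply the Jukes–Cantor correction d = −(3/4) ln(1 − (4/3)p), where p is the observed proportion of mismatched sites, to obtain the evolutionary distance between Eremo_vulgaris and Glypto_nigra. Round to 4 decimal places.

The sequences differ at positions 1 (G/A), 5 (A/G), 6 (G/C), 10 (U/C), 14 (U/C), 21 (A/G), 22 (U/G), 23 (G/A), 27 (C/U), 29 (G/U), 32 (U/G), 35 (C/G).
p = 12/35 = 0.342857.
d = −0.75 · ln(1 − (4/3)·0.342857) = −0.75 · ln(0.542857) = −0.75 · (-0.610909) = 0.4582.

0.4582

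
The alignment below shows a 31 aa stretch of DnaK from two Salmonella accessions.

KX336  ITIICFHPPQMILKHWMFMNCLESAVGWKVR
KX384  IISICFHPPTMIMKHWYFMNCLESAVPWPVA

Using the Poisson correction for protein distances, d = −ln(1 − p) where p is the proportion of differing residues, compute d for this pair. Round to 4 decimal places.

The sequences differ at positions 2 (T/I), 3 (I/S), 10 (Q/T), 13 (L/M), 17 (M/Y), 27 (G/P), 29 (K/P), 31 (R/A).
p = 8/31 = 0.258065.
d = −ln(1 − 0.258065) = −ln(0.741935) = 0.2985.

0.2985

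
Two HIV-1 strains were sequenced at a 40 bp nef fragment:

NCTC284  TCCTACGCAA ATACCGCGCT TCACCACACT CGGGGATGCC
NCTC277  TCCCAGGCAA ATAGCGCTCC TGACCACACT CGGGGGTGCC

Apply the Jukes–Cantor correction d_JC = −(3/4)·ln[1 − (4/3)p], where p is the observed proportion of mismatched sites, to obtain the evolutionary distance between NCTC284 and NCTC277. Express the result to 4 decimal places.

0.1993

Differing sites — 4:T/C; 6:C/G; 14:C/G; 18:G/T; 20:T/C; 22:C/G; 36:A/G.
p = 7/40 = 0.175000.
d = −0.75 · ln(1 − (4/3)·0.175000) = −0.75 · ln(0.766667) = −0.75 · (-0.265703) = 0.1993.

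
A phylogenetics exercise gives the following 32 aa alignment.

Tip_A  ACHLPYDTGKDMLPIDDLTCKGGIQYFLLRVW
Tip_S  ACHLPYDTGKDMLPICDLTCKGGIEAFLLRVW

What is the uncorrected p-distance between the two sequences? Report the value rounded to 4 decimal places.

Mismatches occur at site 16 (D↔C), site 25 (Q↔E), site 26 (Y↔A).
There are 3 differences over 32 sites, so p = 3/32 = 0.0938.

0.0938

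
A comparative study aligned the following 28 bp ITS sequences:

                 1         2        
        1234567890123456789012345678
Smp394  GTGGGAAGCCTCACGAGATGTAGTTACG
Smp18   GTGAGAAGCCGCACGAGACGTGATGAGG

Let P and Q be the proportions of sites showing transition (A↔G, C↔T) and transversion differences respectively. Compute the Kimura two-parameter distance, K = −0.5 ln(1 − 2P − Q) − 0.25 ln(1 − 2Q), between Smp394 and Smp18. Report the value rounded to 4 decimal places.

Mismatches occur at site 4 (G↔A, transition), site 11 (T↔G, transversion), site 19 (T↔C, transition), site 22 (A↔G, transition), site 23 (G↔A, transition), site 25 (T↔G, transversion), site 27 (C↔G, transversion).
Of the 7 differences, 4 transitions and 3 transversions over 28 sites: P = 4/28 = 0.142857, Q = 3/28 = 0.107143.
d = −0.5·ln(0.607143) − 0.25·ln(0.785714) = −0.5·(-0.498991) − 0.25·(-0.241162) = 0.3098.

0.3098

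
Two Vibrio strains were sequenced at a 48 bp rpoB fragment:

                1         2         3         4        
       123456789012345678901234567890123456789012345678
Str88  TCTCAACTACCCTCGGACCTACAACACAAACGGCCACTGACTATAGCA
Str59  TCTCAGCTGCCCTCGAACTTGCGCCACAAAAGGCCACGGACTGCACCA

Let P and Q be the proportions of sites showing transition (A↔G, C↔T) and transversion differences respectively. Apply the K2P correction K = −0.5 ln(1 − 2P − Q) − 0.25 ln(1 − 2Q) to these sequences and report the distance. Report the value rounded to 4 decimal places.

Mismatches occur at site 6 (A↔G, transition), site 9 (A↔G, transition), site 16 (G↔A, transition), site 19 (C↔T, transition), site 21 (A↔G, transition), site 23 (A↔G, transition), site 24 (A↔C, transversion), site 31 (C↔A, transversion), site 38 (T↔G, transversion), site 43 (A↔G, transition), site 44 (T↔C, transition), site 46 (G↔C, transversion).
Of the 12 differences, 8 transitions and 4 transversions over 48 sites: P = 8/48 = 0.166667, Q = 4/48 = 0.083333.
d = −0.5·ln(0.583333) − 0.25·ln(0.833334) = −0.5·(-0.538997) − 0.25·(-0.182321) = 0.3151.

0.3151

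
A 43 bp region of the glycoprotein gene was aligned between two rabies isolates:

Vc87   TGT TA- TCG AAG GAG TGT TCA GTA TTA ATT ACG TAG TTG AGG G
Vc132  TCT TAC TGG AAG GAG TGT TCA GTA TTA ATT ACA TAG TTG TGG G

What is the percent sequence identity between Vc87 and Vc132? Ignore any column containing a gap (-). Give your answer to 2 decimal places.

90.48%

Excluding the 1 gap column leaves 42 comparable sites.
Mismatches occur at site 2 (G→C), site 8 (C→G), site 33 (G→A), site 40 (A→T).
38 of the 42 comparable sites match, so the percent identity is 38/42 × 100 = 90.48%.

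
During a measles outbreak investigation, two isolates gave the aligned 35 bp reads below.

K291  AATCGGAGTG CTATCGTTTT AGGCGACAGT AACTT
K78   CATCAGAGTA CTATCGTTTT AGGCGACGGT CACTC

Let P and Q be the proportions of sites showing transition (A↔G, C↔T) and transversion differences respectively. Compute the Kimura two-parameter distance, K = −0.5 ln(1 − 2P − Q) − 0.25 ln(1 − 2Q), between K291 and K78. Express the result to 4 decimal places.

Mismatches occur at site 1 (A↔C, transversion), site 5 (G↔A, transition), site 10 (G↔A, transition), site 28 (A↔G, transition), site 31 (A↔C, transversion), site 35 (T↔C, transition).
Of the 6 differences, 4 transitions and 2 transversions over 35 sites: P = 4/35 = 0.114286, Q = 2/35 = 0.057143.
d = −0.5·ln(0.714285) − 0.25·ln(0.885714) = −0.5·(-0.336473) − 0.25·(-0.121361) = 0.1986.

0.1986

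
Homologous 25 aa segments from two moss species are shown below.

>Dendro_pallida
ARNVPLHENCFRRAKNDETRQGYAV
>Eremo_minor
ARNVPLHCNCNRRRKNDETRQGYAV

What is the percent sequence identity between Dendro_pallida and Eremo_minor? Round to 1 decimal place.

Mismatches occur at site 8 (E↔C), site 11 (F↔N), site 14 (A↔R).
22 of the 25 sites match, so the percent identity is 22/25 × 100 = 88.0%.

88.0%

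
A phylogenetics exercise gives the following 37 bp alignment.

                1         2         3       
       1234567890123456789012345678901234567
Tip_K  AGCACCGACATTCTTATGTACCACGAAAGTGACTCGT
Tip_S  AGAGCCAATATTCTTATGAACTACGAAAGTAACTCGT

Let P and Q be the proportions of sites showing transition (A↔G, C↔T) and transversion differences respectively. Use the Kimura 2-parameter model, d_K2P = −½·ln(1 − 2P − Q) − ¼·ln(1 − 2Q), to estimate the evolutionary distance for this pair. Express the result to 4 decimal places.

Differing sites — 3:C/A (Tv); 4:A/G (Ti); 7:G/A (Ti); 9:C/T (Ti); 19:T/A (Tv); 22:C/T (Ti); 31:G/A (Ti).
Of the 7 differences, 5 transitions and 2 transversions over 37 sites: P = 5/37 = 0.135135, Q = 2/37 = 0.054054.
d = −0.5·ln(0.675676) − 0.25·ln(0.891892) = −0.5·(-0.392042) − 0.25·(-0.114410) = 0.2246.

0.2246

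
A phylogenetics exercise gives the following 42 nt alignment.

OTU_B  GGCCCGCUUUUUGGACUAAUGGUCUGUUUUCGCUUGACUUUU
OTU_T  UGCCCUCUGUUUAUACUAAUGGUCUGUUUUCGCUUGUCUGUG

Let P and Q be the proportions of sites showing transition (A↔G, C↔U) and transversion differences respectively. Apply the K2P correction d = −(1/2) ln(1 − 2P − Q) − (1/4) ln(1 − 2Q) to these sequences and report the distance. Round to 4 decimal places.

0.2219

Mismatches occur at site 1 (G/U, transversion), site 6 (G/U, transversion), site 9 (U/G, transversion), site 13 (G/A, transition), site 14 (G/U, transversion), site 37 (A/U, transversion), site 40 (U/G, transversion), site 42 (U/G, transversion).
Of the 8 differences, 1 transition and 7 transversions over 42 sites: P = 1/42 = 0.023810, Q = 7/42 = 0.166667.
d = −0.5·ln(0.785713) − 0.25·ln(0.666666) = −0.5·(-0.241164) − 0.25·(-0.405466) = 0.2219.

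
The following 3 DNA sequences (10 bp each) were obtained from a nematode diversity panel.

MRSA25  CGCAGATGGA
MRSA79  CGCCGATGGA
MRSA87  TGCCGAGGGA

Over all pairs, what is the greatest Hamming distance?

3

Pairwise Hamming distances:
  MRSA25 vs MRSA79: 1
  MRSA25 vs MRSA87: 3
  MRSA79 vs MRSA87: 2
The largest is 3, between MRSA25 and MRSA87.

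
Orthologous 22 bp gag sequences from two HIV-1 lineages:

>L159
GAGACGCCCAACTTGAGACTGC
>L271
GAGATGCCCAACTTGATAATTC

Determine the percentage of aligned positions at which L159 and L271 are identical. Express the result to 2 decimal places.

Mismatches occur at site 5 (C→T), site 17 (G→T), site 19 (C→A), site 21 (G→T).
18 of the 22 sites match, so the percent identity is 18/22 × 100 = 81.82%.

81.82%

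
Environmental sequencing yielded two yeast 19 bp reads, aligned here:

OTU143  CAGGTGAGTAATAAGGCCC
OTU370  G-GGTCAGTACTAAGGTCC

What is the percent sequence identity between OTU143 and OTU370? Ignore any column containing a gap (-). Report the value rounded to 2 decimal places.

77.78%

Excluding the 1 gap column leaves 18 comparable sites.
The sequences differ at positions 1 (C/G), 6 (G/C), 11 (A/C), 17 (C/T).
14 of the 18 comparable sites match, so the percent identity is 14/18 × 100 = 77.78%.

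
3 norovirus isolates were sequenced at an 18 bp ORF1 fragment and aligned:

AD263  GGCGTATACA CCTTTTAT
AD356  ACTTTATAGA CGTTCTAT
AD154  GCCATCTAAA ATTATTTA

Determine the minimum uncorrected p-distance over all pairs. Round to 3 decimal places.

0.389

Pairwise Hamming distances:
  AD263 vs AD356: 7
  AD263 vs AD154: 9
  AD356 vs AD154: 11
The smallest is 7 mismatches, between AD263 and AD356; p = 7/18 = 0.389.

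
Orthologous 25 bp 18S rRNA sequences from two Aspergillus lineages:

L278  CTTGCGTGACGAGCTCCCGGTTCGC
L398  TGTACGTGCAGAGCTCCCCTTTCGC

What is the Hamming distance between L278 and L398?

7

Mismatches occur at site 1 (C→T), site 2 (T→G), site 4 (G→A), site 9 (A→C), site 10 (C→A), site 19 (G→C), site 20 (G→T).
That gives 7 mismatches out of 25 aligned sites, so the Hamming distance is 7.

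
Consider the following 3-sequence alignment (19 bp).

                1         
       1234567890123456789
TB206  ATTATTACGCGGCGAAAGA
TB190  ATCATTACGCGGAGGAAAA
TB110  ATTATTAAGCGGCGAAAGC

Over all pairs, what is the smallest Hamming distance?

Pairwise Hamming distances:
  TB206 vs TB190: 4
  TB206 vs TB110: 2
  TB190 vs TB110: 6
The smallest is 2, between TB206 and TB110.

2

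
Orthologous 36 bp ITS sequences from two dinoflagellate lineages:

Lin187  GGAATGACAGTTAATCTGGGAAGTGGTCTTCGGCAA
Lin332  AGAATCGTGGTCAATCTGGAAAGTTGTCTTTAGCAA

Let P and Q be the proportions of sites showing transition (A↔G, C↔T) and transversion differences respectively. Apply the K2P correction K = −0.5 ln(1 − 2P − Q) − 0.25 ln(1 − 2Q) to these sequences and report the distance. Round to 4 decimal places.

Differing sites — 1:G/A (Ti); 6:G/C (Tv); 7:A/G (Ti); 8:C/T (Ti); 9:A/G (Ti); 12:T/C (Ti); 20:G/A (Ti); 25:G/T (Tv); 31:C/T (Ti); 32:G/A (Ti).
Of the 10 differences, 8 transitions and 2 transversions over 36 sites: P = 8/36 = 0.222222, Q = 2/36 = 0.055556.
d = −0.5·ln(0.500000) − 0.25·ln(0.888888) = −0.5·(-0.693147) − 0.25·(-0.117784) = 0.3760.

0.3760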